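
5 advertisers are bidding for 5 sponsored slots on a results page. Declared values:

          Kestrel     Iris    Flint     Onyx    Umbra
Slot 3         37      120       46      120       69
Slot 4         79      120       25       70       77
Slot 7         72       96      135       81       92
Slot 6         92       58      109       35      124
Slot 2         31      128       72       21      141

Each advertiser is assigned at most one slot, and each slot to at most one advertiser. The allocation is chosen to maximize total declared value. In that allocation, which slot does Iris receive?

Iris receives Slot 4.

Optimal: Kestrel→Slot 6 ($92), Iris→Slot 4 ($120), Flint→Slot 7 ($135), Onyx→Slot 3 ($120), Umbra→Slot 2 ($141) — total 92+120+135+120+141 = $608.
Max-entry greedy (repeatedly take the single best remaining cell) gives $558, worse by 50.
Next-best assignment: Kestrel→Slot 4, Iris→Slot 2, Flint→Slot 7, Onyx→Slot 3, Umbra→Slot 6 = $586.
Iris's own top slot is Slot 2 ($128), but forcing Iris→Slot 2 and reassigning the rest optimally gives only $586 — worse by 22.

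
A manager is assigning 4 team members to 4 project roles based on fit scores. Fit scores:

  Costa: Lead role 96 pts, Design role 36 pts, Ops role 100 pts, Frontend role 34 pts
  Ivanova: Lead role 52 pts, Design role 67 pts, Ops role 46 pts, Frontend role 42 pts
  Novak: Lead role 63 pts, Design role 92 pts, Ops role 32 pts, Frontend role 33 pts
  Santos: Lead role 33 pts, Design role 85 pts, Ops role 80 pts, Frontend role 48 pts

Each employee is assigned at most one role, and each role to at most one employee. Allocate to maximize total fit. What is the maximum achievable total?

Maximum total: 310 pts

Optimal: Costa→Lead role (96 pts), Ivanova→Frontend role (42 pts), Novak→Design role (92 pts), Santos→Ops role (80 pts) — total 96+42+92+80 = 310 pts.
Max-entry greedy (repeatedly take the single best remaining cell) gives 292 pts, worse by 18.
Next-best assignment: Costa→Ops role, Ivanova→Lead role, Novak→Design role, Santos→Frontend role = 292 pts.
Checked against all permutations: 310 pts is optimal.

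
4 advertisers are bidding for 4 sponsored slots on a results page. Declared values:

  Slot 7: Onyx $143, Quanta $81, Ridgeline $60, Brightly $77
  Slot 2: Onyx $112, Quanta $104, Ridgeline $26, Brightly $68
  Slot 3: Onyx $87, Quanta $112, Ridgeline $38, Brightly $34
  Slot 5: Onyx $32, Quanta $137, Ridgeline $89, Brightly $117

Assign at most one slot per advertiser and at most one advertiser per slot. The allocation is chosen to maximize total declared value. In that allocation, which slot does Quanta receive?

Quanta receives Slot 3.

Treat this as an assignment problem: match each advertiser to one slot.
Optimal: Onyx→Slot 7 ($143), Quanta→Slot 3 ($112), Ridgeline→Slot 5 ($89), Brightly→Slot 2 ($68) — total 143+112+89+68 = $412.
Row-greedy (each advertiser in turn takes its best remaining slot) gives $386, worse by 26.
Swapping Quanta↔Ridgeline (Quanta→Slot 5 $137, Ridgeline→Slot 3 $38) loses 26.
Checked against all permutations: $412 is optimal.
Quanta's own top slot is Slot 5 ($137), but forcing Quanta→Slot 5 and reassigning the rest optimally gives only $386 — worse by 26.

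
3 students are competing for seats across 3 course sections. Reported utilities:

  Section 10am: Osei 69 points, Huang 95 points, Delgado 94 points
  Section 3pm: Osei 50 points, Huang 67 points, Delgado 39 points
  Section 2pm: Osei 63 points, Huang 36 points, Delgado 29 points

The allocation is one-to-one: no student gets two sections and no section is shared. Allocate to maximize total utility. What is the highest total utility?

Max total: 224 points

Optimal: Osei→Section 2pm (63 points), Huang→Section 3pm (67 points), Delgado→Section 10am (94 points) — total 63+67+94 = 224 points.
Swapping Huang↔Delgado (Huang→Section 10am 95 points, Delgado→Section 3pm 39 points) loses 27.
No other one-to-one assignment exceeds 224 points.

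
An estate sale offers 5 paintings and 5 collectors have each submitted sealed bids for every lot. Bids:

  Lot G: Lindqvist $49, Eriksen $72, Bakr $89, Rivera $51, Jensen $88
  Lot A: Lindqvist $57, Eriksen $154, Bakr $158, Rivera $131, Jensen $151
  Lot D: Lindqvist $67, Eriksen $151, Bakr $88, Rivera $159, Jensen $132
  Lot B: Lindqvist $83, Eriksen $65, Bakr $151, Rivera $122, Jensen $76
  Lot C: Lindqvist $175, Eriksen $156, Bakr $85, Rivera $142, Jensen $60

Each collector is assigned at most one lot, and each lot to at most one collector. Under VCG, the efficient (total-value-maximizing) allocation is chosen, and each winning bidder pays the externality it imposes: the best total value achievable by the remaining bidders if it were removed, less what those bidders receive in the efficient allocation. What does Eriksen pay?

Eriksen pays $63.

Efficient allocation: Lindqvist→Lot C ($175), Eriksen→Lot A ($154), Bakr→Lot B ($151), Rivera→Lot D ($159), Jensen→Lot G ($88); total welfare W = $727.
Eriksen receives Lot A at value $154, so the others get W − 154 = $573.
Without Eriksen: best allocation of the remaining 4 bidders over all 5 lots is Lindqvist→Lot C ($175), Bakr→Lot B ($151), Rivera→Lot D ($159), Jensen→Lot A ($151), total $636.
VCG payment = (others' best without Eriksen) − (others' welfare with Eriksen) = 636 − 573 = $63.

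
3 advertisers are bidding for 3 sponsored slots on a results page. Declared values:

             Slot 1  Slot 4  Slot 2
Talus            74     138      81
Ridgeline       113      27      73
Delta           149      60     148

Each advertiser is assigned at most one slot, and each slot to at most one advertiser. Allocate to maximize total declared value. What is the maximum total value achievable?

Optimal: Talus→Slot 4 ($138), Ridgeline→Slot 1 ($113), Delta→Slot 2 ($148) — total 138+113+148 = $399.
Column-greedy (each slot in turn goes to its best remaining advertiser) gives $360, worse by 39.

Max total: $399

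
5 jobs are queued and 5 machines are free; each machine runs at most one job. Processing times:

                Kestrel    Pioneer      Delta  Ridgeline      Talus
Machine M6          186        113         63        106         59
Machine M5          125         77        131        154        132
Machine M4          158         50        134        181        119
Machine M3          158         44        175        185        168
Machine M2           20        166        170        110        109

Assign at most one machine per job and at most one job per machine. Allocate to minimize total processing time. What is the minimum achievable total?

Minimum total: 400 min

This is the linear assignment problem.
Optimal: Kestrel→Machine M2 (20 min), Pioneer→Machine M3 (44 min), Delta→Machine M6 (63 min), Ridgeline→Machine M5 (154 min), Talus→Machine M4 (119 min) — total 20+44+63+154+119 = 400 min.
Min-entry greedy (repeatedly take the single cheapest remaining cell) gives 435 min, worse by 35.
Next-best assignment: Kestrel→Machine M2, Pioneer→Machine M3, Delta→Machine M4, Ridgeline→Machine M5, Talus→Machine M6 = 411 min.
Every other assignment is strictly worse.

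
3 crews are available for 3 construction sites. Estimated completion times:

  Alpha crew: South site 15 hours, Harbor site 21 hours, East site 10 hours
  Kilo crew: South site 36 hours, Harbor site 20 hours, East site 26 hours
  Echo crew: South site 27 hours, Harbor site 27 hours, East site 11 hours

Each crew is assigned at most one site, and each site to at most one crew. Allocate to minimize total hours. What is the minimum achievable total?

Optimal: Alpha crew→South site (15 hours), Kilo crew→Harbor site (20 hours), Echo crew→East site (11 hours) — total 15+20+11 = 46 hours.
Min-entry greedy (repeatedly take the single cheapest remaining cell) gives 57 hours, worse by 11.
Next-best assignment: Alpha crew→East site, Kilo crew→Harbor site, Echo crew→South site = 57 hours.
Swapping Echo crew↔Kilo crew (Echo crew→Harbor site 27 hours, Kilo crew→East site 26 hours) adds 22.

Minimum total: 46 hours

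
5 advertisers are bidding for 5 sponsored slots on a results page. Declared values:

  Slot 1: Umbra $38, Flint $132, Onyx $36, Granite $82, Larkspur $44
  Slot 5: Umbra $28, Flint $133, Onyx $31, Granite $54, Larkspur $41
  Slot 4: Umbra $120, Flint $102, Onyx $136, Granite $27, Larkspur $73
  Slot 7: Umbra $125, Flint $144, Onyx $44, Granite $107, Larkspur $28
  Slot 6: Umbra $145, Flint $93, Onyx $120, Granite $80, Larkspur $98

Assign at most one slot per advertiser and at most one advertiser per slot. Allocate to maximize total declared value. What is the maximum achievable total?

Treat this as an assignment problem: match each advertiser to one slot.
Optimal: Umbra→Slot 7 ($125), Flint→Slot 5 ($133), Onyx→Slot 4 ($136), Granite→Slot 1 ($82), Larkspur→Slot 6 ($98) — total 125+133+136+82+98 = $574.
Column-greedy (each slot in turn goes to its best remaining advertiser) gives $545, worse by 29.
Swapping Flint↔Onyx (Flint→Slot 4 $102, Onyx→Slot 5 $31) loses 136.

Max total: $574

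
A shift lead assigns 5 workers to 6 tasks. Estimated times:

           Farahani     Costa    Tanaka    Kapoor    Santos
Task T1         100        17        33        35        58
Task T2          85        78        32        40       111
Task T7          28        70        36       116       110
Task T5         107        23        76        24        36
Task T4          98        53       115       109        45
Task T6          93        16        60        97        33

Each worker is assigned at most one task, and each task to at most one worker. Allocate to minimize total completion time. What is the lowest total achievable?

Min total: 134 min

This is a one-to-one assignment (minimum-cost bipartite matching).
Optimal: Farahani→Task T7 (28 min), Costa→Task T1 (17 min), Tanaka→Task T2 (32 min), Kapoor→Task T5 (24 min), Santos→Task T6 (33 min) — total 28+17+32+24+33 = 134 min.
Min-entry greedy (repeatedly take the single cheapest remaining cell) gives 145 min, worse by 11.
Swapping Costa↔Tanaka (Costa→Task T2 78 min, Tanaka→Task T1 33 min) adds 62.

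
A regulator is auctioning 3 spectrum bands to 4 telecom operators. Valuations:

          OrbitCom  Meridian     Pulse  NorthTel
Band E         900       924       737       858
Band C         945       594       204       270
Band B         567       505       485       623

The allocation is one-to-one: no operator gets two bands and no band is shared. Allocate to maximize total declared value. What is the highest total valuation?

Max total: $2492M

Optimal: Meridian→Band E ($924M), OrbitCom→Band C ($945M), NorthTel→Band B ($623M) — total 924+945+623 = $2492M.
Row-greedy (each operator in turn takes its best remaining band) gives $2354M, worse by 138.
Swapping Meridian↔NorthTel (Meridian→Band B $505M, NorthTel→Band E $858M) loses 184.
Checked against all permutations: $2492M is optimal.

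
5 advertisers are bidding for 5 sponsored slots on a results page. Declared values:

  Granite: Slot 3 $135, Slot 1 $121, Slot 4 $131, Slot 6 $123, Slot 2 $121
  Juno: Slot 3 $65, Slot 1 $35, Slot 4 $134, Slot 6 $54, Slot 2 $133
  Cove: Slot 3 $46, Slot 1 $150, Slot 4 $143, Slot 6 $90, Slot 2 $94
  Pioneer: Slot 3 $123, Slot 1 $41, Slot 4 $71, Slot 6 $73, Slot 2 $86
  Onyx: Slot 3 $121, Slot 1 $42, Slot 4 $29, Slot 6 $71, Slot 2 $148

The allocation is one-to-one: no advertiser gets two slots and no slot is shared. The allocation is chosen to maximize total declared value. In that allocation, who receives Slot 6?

Granite receives Slot 6.

This is a one-to-one assignment (maximum-weight bipartite matching).
Optimal: Granite→Slot 6 ($123), Juno→Slot 4 ($134), Cove→Slot 1 ($150), Pioneer→Slot 3 ($123), Onyx→Slot 2 ($148) — total 123+134+150+123+148 = $678.
Max-entry greedy (repeatedly take the single best remaining cell) gives $640, worse by 38.
Swapping Juno↔Granite (Juno→Slot 6 $54, Granite→Slot 4 $131) loses 72.
Granite's own top slot is Slot 3 ($135), but forcing Granite→Slot 3 and reassigning the rest optimally gives only $640 — worse by 38.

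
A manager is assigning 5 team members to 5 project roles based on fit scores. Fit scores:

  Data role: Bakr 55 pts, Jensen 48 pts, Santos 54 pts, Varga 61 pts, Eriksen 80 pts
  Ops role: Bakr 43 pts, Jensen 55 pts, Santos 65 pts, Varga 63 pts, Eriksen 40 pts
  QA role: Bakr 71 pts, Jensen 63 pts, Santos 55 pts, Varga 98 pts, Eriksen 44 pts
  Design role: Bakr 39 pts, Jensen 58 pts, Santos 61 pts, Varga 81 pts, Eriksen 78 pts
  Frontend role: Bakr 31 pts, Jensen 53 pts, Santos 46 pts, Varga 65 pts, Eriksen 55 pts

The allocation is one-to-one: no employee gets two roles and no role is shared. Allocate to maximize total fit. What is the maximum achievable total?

Max total: 350 pts

Optimal: Bakr→QA role (71 pts), Jensen→Frontend role (53 pts), Santos→Ops role (65 pts), Varga→Design role (81 pts), Eriksen→Data role (80 pts) — total 71+53+65+81+80 = 350 pts.
Column-greedy (each role in turn goes to its best remaining employee) gives 332 pts, worse by 18.
Next-best assignment: Bakr→Data role, Jensen→Frontend role, Santos→Ops role, Varga→QA role, Eriksen→Design role = 349 pts.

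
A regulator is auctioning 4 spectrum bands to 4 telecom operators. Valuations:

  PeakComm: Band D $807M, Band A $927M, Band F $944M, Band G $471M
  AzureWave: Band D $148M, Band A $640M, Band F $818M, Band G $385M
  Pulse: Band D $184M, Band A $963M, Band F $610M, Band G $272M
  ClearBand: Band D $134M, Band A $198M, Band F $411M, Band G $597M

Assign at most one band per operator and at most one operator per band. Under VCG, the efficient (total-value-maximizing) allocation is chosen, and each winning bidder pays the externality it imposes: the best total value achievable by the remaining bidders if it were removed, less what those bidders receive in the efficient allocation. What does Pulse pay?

Efficient allocation: PeakComm→Band D ($807M), AzureWave→Band F ($818M), Pulse→Band A ($963M), ClearBand→Band G ($597M); total welfare W = $3185M.
Pulse receives Band A at value $963M, so the others get W − 963 = $2222M.
Without Pulse: best allocation of the remaining 3 bidders over all 4 bands is PeakComm→Band A ($927M), AzureWave→Band F ($818M), ClearBand→Band G ($597M), total $2342M.
VCG payment = (others' best without Pulse) − (others' welfare with Pulse) = 2342 − 2222 = $120M.

Pulse pays $120M.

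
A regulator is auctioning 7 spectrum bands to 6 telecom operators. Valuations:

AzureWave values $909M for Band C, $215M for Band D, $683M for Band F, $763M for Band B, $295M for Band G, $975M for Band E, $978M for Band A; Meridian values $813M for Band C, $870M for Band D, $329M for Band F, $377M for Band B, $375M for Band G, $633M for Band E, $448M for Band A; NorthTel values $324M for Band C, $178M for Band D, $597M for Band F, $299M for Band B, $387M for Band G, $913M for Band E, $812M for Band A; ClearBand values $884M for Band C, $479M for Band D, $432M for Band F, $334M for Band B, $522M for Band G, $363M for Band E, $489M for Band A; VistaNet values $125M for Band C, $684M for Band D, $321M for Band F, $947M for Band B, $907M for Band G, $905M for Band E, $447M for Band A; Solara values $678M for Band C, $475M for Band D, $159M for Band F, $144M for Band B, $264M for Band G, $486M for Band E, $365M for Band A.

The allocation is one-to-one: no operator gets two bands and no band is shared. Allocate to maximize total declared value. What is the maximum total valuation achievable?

Maximum total: $4908M

Optimal: AzureWave→Band A ($978M), Meridian→Band D ($870M), NorthTel→Band E ($913M), ClearBand→Band G ($522M), VistaNet→Band B ($947M), Solara→Band C ($678M) — total 978+870+913+522+947+678 = $4908M.
Column-greedy (each band in turn goes to its best remaining operator) gives $4331M, worse by 577.
Next-best assignment: AzureWave→Band A, Meridian→Band D, NorthTel→Band E, ClearBand→Band C, VistaNet→Band B, Solara→Band G = $4856M.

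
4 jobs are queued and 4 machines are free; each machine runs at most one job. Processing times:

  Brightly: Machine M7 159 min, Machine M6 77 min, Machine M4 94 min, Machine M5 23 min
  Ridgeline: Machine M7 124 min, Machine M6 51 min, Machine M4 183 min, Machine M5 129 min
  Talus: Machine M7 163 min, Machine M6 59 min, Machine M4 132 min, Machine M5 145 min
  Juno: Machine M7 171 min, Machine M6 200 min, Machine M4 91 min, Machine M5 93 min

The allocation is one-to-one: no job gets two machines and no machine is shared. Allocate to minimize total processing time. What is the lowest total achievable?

Optimal: Brightly→Machine M5 (23 min), Ridgeline→Machine M7 (124 min), Talus→Machine M6 (59 min), Juno→Machine M4 (91 min) — total 23+124+59+91 = 297 min.
Min-entry greedy (repeatedly take the single cheapest remaining cell) gives 328 min, worse by 31.
No other one-to-one assignment undercuts 297 min.

Minimum total: 297 min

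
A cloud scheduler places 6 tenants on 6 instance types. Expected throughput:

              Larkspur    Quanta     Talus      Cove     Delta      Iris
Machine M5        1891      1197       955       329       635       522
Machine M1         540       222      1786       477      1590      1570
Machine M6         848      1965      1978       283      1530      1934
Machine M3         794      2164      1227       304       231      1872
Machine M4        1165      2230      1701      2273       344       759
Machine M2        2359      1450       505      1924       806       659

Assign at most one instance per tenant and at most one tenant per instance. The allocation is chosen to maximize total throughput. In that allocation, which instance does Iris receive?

Iris receives Machine M3.

Optimal: Larkspur→Machine M5 (1891 ops/s), Quanta→Machine M4 (2230 ops/s), Talus→Machine M6 (1978 ops/s), Cove→Machine M2 (1924 ops/s), Delta→Machine M1 (1590 ops/s), Iris→Machine M3 (1872 ops/s) — total 1891+2230+1978+1924+1590+1872 = 11485 ops/s.
Row-greedy (each tenant in turn takes its best remaining instance) gives 9551 ops/s, worse by 1934.
Next-best assignment: Larkspur→Machine M2, Quanta→Machine M3, Talus→Machine M5, Cove→Machine M4, Delta→Machine M1, Iris→Machine M6 = 11275 ops/s.
Swapping Larkspur↔Iris (Larkspur→Machine M3 794 ops/s, Iris→Machine M5 522 ops/s) loses 2447.
Iris's own top instance is Machine M6 (1934 ops/s), but forcing Iris→Machine M6 and reassigning the rest optimally gives only 11275 ops/s — worse by 210.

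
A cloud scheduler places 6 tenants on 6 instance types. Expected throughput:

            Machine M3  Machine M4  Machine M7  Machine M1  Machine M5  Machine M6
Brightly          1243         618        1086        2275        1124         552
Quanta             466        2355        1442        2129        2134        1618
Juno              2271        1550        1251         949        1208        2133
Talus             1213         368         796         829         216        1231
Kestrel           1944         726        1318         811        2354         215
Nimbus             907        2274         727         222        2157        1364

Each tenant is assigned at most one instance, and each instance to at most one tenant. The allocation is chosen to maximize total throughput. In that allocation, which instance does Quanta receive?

Optimal: Brightly→Machine M1 (2275 ops/s), Quanta→Machine M7 (1442 ops/s), Juno→Machine M3 (2271 ops/s), Talus→Machine M6 (1231 ops/s), Kestrel→Machine M5 (2354 ops/s), Nimbus→Machine M4 (2274 ops/s) — total 2275+1442+2271+1231+2354+2274 = 11847 ops/s.
Checked against all permutations: 11847 ops/s is optimal.
Quanta's own top instance is Machine M4 (2355 ops/s), but forcing Quanta→Machine M4 and reassigning the rest optimally gives only 11660 ops/s — worse by 187.

Quanta receives Machine M7.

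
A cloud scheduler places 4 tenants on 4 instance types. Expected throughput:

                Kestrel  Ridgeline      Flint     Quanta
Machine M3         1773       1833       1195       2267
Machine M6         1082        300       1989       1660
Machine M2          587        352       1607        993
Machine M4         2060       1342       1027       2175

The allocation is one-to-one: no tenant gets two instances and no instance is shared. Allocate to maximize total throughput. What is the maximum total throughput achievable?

This is a one-to-one assignment (maximum-weight bipartite matching).
Optimal: Kestrel→Machine M4 (2060 ops/s), Ridgeline→Machine M3 (1833 ops/s), Flint→Machine M2 (1607 ops/s), Quanta→Machine M6 (1660 ops/s) — total 2060+1833+1607+1660 = 7160 ops/s.
Column-greedy (each instance in turn goes to its best remaining tenant) gives 6185 ops/s, worse by 975.
No other one-to-one assignment exceeds 7160 ops/s.

Max total: 7160 ops/s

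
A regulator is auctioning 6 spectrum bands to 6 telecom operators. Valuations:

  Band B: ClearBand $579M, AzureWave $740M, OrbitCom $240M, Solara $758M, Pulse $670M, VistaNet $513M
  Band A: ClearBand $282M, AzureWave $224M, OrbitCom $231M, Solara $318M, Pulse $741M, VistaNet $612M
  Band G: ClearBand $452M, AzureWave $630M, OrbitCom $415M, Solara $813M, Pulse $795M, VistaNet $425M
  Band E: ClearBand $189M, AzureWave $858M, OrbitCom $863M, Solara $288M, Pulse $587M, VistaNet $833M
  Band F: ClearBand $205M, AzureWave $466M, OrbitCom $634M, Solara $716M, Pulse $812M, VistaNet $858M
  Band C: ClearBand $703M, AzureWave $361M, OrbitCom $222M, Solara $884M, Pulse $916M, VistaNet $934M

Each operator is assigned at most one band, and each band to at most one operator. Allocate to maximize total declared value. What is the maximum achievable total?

Optimal: ClearBand→Band C ($703M), AzureWave→Band B ($740M), OrbitCom→Band E ($863M), Solara→Band G ($813M), Pulse→Band A ($741M), VistaNet→Band F ($858M) — total 703+740+863+813+741+858 = $4718M.
Max-entry greedy (repeatedly take the single best remaining cell) gives $4444M, worse by 274.
Next-best assignment: ClearBand→Band B, AzureWave→Band E, OrbitCom→Band F, Solara→Band G, Pulse→Band A, VistaNet→Band C = $4559M.
No other one-to-one assignment exceeds $4718M.

Max total: $4718M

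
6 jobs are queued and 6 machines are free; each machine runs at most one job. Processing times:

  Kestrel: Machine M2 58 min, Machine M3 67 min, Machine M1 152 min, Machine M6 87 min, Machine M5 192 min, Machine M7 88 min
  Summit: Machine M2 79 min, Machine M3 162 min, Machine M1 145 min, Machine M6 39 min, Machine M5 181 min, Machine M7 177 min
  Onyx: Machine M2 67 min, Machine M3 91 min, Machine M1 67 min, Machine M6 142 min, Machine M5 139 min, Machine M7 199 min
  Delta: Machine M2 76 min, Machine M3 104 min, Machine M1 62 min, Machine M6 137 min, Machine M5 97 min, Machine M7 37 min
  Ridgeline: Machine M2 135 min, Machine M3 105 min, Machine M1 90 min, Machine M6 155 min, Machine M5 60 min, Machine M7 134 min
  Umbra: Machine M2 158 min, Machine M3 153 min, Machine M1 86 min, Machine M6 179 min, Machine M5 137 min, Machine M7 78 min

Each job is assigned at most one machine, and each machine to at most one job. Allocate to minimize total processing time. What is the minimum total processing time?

Minimum total: 356 min

Optimal: Kestrel→Machine M3 (67 min), Summit→Machine M6 (39 min), Onyx→Machine M2 (67 min), Delta→Machine M7 (37 min), Ridgeline→Machine M5 (60 min), Umbra→Machine M1 (86 min) — total 67+39+67+37+60+86 = 356 min.
Row-greedy (each job in turn takes its cheapest remaining machine) gives 414 min, worse by 58.
Next-best assignment: Kestrel→Machine M2, Summit→Machine M6, Onyx→Machine M3, Delta→Machine M7, Ridgeline→Machine M5, Umbra→Machine M1 = 371 min.
Swapping Umbra↔Kestrel (Umbra→Machine M3 153 min, Kestrel→Machine M1 152 min) adds 152.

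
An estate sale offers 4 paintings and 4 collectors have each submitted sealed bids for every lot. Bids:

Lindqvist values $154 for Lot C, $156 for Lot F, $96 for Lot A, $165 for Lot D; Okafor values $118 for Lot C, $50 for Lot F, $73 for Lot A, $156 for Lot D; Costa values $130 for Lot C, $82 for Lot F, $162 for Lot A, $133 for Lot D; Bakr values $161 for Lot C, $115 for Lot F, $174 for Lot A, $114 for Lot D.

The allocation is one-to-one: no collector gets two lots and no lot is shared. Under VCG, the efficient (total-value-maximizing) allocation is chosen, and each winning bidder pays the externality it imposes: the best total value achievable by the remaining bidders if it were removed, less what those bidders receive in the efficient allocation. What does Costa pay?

Efficient allocation: Lindqvist→Lot F ($156), Okafor→Lot D ($156), Costa→Lot A ($162), Bakr→Lot C ($161); total welfare W = $635.
Costa receives Lot A at value $162, so the others get W − 162 = $473.
Without Costa: best allocation of the remaining 3 bidders over all 4 lots is Lindqvist→Lot F ($156), Okafor→Lot D ($156), Bakr→Lot A ($174), total $486.
VCG payment = (others' best without Costa) − (others' welfare with Costa) = 486 − 473 = $13.

Costa pays $13.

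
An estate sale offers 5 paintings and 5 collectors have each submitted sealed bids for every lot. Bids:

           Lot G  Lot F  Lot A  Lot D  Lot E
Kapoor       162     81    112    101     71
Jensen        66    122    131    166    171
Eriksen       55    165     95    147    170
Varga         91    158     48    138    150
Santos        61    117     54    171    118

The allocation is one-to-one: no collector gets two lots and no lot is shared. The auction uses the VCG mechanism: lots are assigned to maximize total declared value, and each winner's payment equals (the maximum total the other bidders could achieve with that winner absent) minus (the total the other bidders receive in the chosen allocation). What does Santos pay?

Santos pays $35.

Efficient allocation: Kapoor→Lot G ($162), Jensen→Lot A ($131), Eriksen→Lot E ($170), Varga→Lot F ($158), Santos→Lot D ($171); total welfare W = $792.
Santos receives Lot D at value $171, so the others get W − 171 = $621.
Without Santos: best allocation of the remaining 4 bidders over all 5 lots is Kapoor→Lot G ($162), Jensen→Lot D ($166), Eriksen→Lot E ($170), Varga→Lot F ($158), total $656.
VCG payment = (others' best without Santos) − (others' welfare with Santos) = 656 − 621 = $35.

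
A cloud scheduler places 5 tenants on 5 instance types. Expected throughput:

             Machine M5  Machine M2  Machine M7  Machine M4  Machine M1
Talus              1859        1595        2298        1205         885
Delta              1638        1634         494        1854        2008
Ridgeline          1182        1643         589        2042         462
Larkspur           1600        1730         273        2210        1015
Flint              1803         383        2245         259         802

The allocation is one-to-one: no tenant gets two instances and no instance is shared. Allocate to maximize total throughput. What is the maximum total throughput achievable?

Optimal: Talus→Machine M5 (1859 ops/s), Delta→Machine M1 (2008 ops/s), Ridgeline→Machine M2 (1643 ops/s), Larkspur→Machine M4 (2210 ops/s), Flint→Machine M7 (2245 ops/s) — total 1859+2008+1643+2210+2245 = 9965 ops/s.
Max-entry greedy (repeatedly take the single best remaining cell) gives 9962 ops/s, worse by 3.

Maximum total: 9965 ops/s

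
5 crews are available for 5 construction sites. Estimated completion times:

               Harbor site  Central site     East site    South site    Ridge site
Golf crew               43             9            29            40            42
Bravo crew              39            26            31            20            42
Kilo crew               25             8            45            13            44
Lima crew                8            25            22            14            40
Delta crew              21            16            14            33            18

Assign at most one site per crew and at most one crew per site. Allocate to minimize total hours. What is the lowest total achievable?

This is the linear assignment problem.
Optimal: Golf crew→Central site (9 hours), Bravo crew→East site (31 hours), Kilo crew→South site (13 hours), Lima crew→Harbor site (8 hours), Delta crew→Ridge site (18 hours) — total 9+31+13+8+18 = 79 hours.
Column-greedy (each site in turn goes to its cheapest remaining crew) gives 92 hours, worse by 13.
Next-best assignment: Golf crew→East site, Bravo crew→South site, Kilo crew→Central site, Lima crew→Harbor site, Delta crew→Ridge site = 83 hours.
Swapping Delta crew↔Golf crew (Delta crew→Central site 16 hours, Golf crew→Ridge site 42 hours) adds 31.
Every other assignment is strictly worse.

Min total: 79 hours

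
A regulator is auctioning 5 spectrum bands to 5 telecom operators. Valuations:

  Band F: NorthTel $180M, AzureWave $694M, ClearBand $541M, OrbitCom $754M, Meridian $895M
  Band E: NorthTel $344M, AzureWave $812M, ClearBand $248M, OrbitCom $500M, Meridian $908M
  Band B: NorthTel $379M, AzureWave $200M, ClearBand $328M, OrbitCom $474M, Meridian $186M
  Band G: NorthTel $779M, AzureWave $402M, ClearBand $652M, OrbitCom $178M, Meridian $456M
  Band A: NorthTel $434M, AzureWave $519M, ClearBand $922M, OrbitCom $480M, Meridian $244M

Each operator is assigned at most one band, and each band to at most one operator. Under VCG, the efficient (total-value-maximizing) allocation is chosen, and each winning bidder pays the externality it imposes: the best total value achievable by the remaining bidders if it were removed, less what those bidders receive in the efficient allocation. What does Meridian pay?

Efficient allocation: NorthTel→Band G ($779M), AzureWave→Band E ($812M), ClearBand→Band A ($922M), OrbitCom→Band B ($474M), Meridian→Band F ($895M); total welfare W = $3882M.
Meridian receives Band F at value $895M, so the others get W − 895 = $2987M.
Without Meridian: best allocation of the remaining 4 bidders over all 5 bands is NorthTel→Band G ($779M), AzureWave→Band E ($812M), ClearBand→Band A ($922M), OrbitCom→Band F ($754M), total $3267M.
VCG payment = (others' best without Meridian) − (others' welfare with Meridian) = 3267 − 2987 = $280M.

Meridian pays $280M.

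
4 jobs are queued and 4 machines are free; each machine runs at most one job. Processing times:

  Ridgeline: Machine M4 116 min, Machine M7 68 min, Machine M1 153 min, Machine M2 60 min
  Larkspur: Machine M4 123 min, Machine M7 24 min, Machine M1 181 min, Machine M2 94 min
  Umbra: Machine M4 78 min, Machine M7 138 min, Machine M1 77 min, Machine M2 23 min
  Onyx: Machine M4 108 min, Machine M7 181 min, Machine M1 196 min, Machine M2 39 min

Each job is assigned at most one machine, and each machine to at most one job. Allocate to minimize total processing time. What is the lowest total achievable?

Min total: 256 min

Optimal: Ridgeline→Machine M4 (116 min), Larkspur→Machine M7 (24 min), Umbra→Machine M1 (77 min), Onyx→Machine M2 (39 min) — total 116+24+77+39 = 256 min.
Min-entry greedy (repeatedly take the single cheapest remaining cell) gives 308 min, worse by 52.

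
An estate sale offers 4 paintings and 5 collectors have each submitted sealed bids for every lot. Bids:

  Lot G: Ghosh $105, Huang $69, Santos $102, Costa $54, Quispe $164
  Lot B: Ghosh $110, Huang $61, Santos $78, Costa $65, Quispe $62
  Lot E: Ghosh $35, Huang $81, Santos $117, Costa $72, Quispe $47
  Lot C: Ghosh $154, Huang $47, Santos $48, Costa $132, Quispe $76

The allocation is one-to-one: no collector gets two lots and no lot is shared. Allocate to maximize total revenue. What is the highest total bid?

Maximum total: $523

Optimal: Quispe→Lot G ($164), Ghosh→Lot B ($110), Santos→Lot E ($117), Costa→Lot C ($132) — total 164+110+117+132 = $523.
Row-greedy (each collector in turn takes its best remaining lot) gives $402, worse by 121.
Next-best assignment: Quispe→Lot G, Costa→Lot B, Santos→Lot E, Ghosh→Lot C = $500.
Swapping Ghosh↔Quispe (Ghosh→Lot G $105, Quispe→Lot B $62) loses 107.
No other one-to-one assignment exceeds $523.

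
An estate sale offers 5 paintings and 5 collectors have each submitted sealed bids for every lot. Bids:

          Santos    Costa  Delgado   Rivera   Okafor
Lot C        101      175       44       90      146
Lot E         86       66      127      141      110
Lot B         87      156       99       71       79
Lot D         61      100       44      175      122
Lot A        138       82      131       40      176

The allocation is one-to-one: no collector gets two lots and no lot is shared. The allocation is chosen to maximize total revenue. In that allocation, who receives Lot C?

Treat this as an assignment problem: match each collector to one lot.
Optimal: Santos→Lot A ($138), Costa→Lot B ($156), Delgado→Lot E ($127), Rivera→Lot D ($175), Okafor→Lot C ($146) — total 138+156+127+175+146 = $742.
Row-greedy (each collector in turn takes its best remaining lot) gives $694, worse by 48.
Swapping Costa↔Santos (Costa→Lot A $82, Santos→Lot B $87) loses 125.
Checked against all permutations: $742 is optimal.
Okafor's own top lot is Lot A ($176), but forcing Okafor→Lot A and reassigning the rest optimally gives only $740 — worse by 2.

Okafor receives Lot C.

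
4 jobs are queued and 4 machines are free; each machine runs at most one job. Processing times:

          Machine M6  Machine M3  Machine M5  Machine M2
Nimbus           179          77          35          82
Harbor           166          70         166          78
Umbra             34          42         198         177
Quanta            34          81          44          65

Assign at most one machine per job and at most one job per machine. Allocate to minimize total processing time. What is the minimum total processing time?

Optimal: Nimbus→Machine M5 (35 min), Harbor→Machine M2 (78 min), Umbra→Machine M3 (42 min), Quanta→Machine M6 (34 min) — total 35+78+42+34 = 189 min.
Row-greedy (each job in turn takes its cheapest remaining machine) gives 204 min, worse by 15.
Next-best assignment: Nimbus→Machine M5, Harbor→Machine M3, Umbra→Machine M6, Quanta→Machine M2 = 204 min.

Minimum total: 189 min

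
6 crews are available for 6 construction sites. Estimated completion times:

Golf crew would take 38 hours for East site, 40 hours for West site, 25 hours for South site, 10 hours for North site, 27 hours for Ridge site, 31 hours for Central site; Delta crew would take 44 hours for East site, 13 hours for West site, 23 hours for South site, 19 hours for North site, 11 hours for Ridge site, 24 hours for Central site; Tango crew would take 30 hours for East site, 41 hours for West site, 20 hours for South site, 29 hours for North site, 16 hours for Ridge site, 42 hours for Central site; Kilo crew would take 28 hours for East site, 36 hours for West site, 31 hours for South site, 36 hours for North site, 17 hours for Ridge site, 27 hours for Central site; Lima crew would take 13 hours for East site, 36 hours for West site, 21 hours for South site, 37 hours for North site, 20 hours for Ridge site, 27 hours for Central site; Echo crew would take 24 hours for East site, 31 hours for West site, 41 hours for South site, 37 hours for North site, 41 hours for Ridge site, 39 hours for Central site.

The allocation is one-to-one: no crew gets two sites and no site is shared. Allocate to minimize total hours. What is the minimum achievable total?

Optimal: Golf crew→North site (10 hours), Delta crew→West site (13 hours), Tango crew→South site (20 hours), Kilo crew→Ridge site (17 hours), Lima crew→Central site (27 hours), Echo crew→East site (24 hours) — total 10+13+20+17+27+24 = 111 hours.
Checked against all permutations: 111 hours is optimal.

Minimum total: 111 hours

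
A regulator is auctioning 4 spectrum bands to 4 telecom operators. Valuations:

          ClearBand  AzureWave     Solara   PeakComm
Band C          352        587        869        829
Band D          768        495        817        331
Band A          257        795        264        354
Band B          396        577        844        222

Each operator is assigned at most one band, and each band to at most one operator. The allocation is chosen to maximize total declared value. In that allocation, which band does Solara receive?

This is the linear assignment problem.
Optimal: ClearBand→Band D ($768M), AzureWave→Band A ($795M), Solara→Band B ($844M), PeakComm→Band C ($829M) — total 768+795+844+829 = $3236M.
Max-entry greedy (repeatedly take the single best remaining cell) gives $2654M, worse by 582.
Next-best assignment: ClearBand→Band B, AzureWave→Band A, Solara→Band D, PeakComm→Band C = $2837M.
Solara's own top band is Band C ($869M), but forcing Solara→Band C and reassigning the rest optimally gives only $2654M — worse by 582.

Solara receives Band B.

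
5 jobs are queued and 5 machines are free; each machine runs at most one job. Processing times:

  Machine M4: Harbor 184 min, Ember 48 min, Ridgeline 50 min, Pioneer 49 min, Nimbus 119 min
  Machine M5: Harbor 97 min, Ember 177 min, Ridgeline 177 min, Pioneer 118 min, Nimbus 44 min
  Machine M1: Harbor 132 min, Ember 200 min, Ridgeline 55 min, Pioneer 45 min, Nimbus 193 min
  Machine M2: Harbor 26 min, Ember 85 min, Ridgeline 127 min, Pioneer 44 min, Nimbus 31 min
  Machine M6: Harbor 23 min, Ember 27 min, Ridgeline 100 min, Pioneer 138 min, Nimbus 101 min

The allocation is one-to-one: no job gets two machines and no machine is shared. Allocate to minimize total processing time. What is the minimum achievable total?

Optimal: Harbor→Machine M2 (26 min), Ember→Machine M6 (27 min), Ridgeline→Machine M4 (50 min), Pioneer→Machine M1 (45 min), Nimbus→Machine M5 (44 min) — total 26+27+50+45+44 = 192 min.
Min-entry greedy (repeatedly take the single cheapest remaining cell) gives 324 min, worse by 132.
Checked against all permutations: 192 min is optimal.

Min total: 192 min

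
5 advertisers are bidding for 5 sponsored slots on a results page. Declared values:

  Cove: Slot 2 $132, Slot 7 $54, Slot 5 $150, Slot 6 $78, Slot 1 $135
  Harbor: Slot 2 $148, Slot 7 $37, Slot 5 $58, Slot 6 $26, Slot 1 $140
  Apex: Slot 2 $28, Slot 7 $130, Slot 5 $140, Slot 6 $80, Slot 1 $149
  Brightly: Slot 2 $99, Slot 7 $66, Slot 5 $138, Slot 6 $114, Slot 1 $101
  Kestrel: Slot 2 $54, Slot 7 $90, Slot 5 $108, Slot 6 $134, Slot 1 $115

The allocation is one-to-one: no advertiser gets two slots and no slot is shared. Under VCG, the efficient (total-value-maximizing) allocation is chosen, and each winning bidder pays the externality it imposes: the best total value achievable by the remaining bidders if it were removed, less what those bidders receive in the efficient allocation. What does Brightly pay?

Efficient allocation: Cove→Slot 1 ($135), Harbor→Slot 2 ($148), Apex→Slot 7 ($130), Brightly→Slot 5 ($138), Kestrel→Slot 6 ($134); total welfare W = $685.
Brightly receives Slot 5 at value $138, so the others get W − 138 = $547.
Without Brightly: best allocation of the remaining 4 bidders over all 5 slots is Cove→Slot 5 ($150), Harbor→Slot 2 ($148), Apex→Slot 1 ($149), Kestrel→Slot 6 ($134), total $581.
VCG payment = (others' best without Brightly) − (others' welfare with Brightly) = 581 − 547 = $34.

Brightly pays $34.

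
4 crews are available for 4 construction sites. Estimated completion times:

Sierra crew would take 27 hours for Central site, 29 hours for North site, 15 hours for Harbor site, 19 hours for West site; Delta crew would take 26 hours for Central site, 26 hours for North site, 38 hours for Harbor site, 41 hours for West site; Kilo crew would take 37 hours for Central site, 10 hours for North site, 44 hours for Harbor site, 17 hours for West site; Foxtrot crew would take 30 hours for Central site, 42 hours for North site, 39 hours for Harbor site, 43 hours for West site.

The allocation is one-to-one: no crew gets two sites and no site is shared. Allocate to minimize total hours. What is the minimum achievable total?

Minimum total: 88 hours

This is the linear assignment problem.
Optimal: Sierra crew→Harbor site (15 hours), Delta crew→North site (26 hours), Kilo crew→West site (17 hours), Foxtrot crew→Central site (30 hours) — total 15+26+17+30 = 88 hours.
Column-greedy (each site in turn goes to its cheapest remaining crew) gives 94 hours, worse by 6.
Next-best assignment: Sierra crew→Harbor site, Delta crew→Central site, Kilo crew→North site, Foxtrot crew→West site = 94 hours.
Checked against all permutations: 88 hours is optimal.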